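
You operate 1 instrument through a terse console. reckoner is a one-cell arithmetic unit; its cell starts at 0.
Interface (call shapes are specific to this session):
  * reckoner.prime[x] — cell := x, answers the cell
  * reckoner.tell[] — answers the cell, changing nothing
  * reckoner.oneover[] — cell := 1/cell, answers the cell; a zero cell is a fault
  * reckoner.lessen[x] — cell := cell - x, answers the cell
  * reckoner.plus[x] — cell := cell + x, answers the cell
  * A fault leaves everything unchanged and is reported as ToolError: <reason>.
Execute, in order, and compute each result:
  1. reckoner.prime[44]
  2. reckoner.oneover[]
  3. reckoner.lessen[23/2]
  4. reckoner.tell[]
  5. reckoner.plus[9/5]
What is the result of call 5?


# prime(44) => 44
# oneover() => 1/44
# lessen(23/2) => -505/44
# tell() => -505/44
# plus(9/5) => -2129/220

Answer: -2129/220


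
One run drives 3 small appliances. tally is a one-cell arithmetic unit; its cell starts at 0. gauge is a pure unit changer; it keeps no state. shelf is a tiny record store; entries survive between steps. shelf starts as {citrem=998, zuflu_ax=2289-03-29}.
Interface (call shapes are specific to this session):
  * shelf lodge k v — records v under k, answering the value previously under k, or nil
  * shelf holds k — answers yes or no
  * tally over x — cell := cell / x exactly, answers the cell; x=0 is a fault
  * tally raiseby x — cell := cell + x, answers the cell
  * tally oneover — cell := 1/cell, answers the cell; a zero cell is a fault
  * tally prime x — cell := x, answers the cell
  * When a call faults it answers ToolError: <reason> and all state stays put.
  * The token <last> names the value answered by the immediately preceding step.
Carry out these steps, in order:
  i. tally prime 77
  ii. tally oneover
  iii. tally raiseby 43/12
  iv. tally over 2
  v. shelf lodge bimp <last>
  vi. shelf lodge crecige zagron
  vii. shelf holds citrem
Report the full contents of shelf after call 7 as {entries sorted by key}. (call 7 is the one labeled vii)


Using tally prime(x→77), yielding 77.
Invoking tally oneover, — result: 1/77.
Now I run tally raiseby(x→43/12): 3323/924.
Invoking tally over(x→2), yielding 3323/1848.
I use shelf lodge(k→bimp, v→<last>), and see nil.
Using shelf lodge(k→crecige, v→zagron), — result: nil.
Invoking shelf holds(k→citrem), which returns yes.

Answer: {bimp=3323/1848, citrem=998, crecige=zagron, zuflu_ax=2289-03-29}


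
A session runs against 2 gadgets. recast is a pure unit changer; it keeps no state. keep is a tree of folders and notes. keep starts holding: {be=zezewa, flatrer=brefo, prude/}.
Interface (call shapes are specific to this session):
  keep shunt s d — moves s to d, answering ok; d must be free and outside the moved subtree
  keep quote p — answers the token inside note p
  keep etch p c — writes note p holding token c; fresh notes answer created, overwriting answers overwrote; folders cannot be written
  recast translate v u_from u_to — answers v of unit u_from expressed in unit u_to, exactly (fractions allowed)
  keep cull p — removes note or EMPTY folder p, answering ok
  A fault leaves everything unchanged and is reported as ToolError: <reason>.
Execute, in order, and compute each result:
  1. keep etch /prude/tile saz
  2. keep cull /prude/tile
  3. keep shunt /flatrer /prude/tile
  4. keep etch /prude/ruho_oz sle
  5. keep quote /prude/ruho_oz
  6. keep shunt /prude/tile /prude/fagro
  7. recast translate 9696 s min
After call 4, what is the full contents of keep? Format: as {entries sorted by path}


Answer: {be=zezewa, prude/, prude/ruho_oz=sle, prude/tile=brefo}

Derivation:
$ keep etch p='/prude/tile' c='saz'
[out] created
$ keep cull p='/prude/tile'
[out] ok
$ keep shunt s='/flatrer' d='/prude/tile'
[out] ok
$ keep etch p='/prude/ruho_oz' c='sle'
[out] created
$ keep quote p='/prude/ruho_oz'
[out] sle
$ keep shunt s='/prude/tile' d='/prude/fagro'
[out] ok
$ recast translate v='9696' u_from='s' u_to='min'
[out] 808/5


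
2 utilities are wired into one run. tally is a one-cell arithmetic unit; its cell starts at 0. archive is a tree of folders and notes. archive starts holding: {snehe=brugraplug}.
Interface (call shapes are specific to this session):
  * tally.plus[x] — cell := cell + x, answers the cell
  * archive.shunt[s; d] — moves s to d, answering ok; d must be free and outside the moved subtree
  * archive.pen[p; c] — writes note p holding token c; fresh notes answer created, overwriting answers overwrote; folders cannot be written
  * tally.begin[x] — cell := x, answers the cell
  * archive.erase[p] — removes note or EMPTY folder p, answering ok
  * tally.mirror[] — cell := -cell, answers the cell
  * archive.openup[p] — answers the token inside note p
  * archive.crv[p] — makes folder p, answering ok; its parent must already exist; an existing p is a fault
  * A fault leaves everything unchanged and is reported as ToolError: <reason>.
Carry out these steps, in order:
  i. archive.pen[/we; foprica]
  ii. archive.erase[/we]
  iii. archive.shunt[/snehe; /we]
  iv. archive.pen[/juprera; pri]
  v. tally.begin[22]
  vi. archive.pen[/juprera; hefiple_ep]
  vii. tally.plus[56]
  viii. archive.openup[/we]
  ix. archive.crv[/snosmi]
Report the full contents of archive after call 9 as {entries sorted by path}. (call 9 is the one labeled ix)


Answer: {juprera=hefiple_ep, snosmi/, we=brugraplug}

Derivation:
I call archive.pen using /we, foprica, yielding created.
I invoke archive.erase using /we, and see ok.
Now I run archive.shunt using /snehe, /we, giving ok.
I call archive.pen using /juprera, pri, and get created.
Now I run tally.begin using 22: 22.
Next I call archive.pen using /juprera, hefiple_ep, and see overwrote.
I use tally.plus using 56, and get 78.
I invoke archive.openup using /we, → brugraplug.
Using archive.crv using /snosmi, → ok.


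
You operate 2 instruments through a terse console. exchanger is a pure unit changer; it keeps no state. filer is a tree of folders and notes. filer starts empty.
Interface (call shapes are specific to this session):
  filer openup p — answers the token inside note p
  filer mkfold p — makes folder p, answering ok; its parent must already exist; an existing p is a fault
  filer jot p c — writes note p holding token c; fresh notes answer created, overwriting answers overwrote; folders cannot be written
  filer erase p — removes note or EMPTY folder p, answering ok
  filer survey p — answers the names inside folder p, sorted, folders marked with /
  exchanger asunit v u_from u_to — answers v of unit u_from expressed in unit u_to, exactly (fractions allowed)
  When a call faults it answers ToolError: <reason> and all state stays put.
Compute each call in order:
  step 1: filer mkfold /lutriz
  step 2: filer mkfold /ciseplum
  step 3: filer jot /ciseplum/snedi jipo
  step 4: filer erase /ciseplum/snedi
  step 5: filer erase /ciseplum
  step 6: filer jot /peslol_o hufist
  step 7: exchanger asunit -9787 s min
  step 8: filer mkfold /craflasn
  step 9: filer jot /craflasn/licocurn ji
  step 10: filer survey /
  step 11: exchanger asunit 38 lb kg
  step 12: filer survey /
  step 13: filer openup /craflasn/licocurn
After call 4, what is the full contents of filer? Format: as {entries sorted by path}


Answer: {ciseplum/, lutriz/}

Derivation:
Act: filer mkfold[p→/lutriz]
Obs: ok
Act: filer mkfold[p→/ciseplum]
Obs: ok
Act: filer jot[p→/ciseplum/snedi; c→jipo]
Obs: created
Act: filer erase[p→/ciseplum/snedi]
Obs: ok
Act: filer erase[p→/ciseplum]
Obs: ok
Act: filer jot[p→/peslol_o; c→hufist]
Obs: created
Act: exchanger asunit[v→-9787; u_from→s; u_to→min]
Obs: -9787/60
Act: filer mkfold[p→/craflasn]
Obs: ok
Act: filer jot[p→/craflasn/licocurn; c→ji]
Obs: created
Act: filer survey[p→/]
Obs: [craflasn/, lutriz/, peslol_o]
Act: exchanger asunit[v→38; u_from→lb; u_to→kg]
Obs: 861825503/50000000
Act: filer survey[p→/]
Obs: [craflasn/, lutriz/, peslol_o]
Act: filer openup[p→/craflasn/licocurn]
Obs: ji


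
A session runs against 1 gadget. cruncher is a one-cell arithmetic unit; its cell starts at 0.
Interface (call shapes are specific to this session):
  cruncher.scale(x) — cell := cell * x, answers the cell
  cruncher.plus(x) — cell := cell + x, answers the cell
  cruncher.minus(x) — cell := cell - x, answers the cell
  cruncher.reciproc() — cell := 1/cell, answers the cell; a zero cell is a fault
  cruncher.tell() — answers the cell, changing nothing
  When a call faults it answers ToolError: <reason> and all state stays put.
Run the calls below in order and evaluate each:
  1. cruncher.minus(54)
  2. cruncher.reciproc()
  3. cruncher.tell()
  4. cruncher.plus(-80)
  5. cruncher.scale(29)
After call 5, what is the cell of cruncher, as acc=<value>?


Act: cruncher.minus[x=54]
Obs: -54
Act: cruncher.reciproc[]
Obs: -1/54
Act: cruncher.tell[]
Obs: -1/54
Act: cruncher.plus[x=-80]
Obs: -4321/54
Act: cruncher.scale[x=29]
Obs: -125309/54

Answer: acc=-125309/54


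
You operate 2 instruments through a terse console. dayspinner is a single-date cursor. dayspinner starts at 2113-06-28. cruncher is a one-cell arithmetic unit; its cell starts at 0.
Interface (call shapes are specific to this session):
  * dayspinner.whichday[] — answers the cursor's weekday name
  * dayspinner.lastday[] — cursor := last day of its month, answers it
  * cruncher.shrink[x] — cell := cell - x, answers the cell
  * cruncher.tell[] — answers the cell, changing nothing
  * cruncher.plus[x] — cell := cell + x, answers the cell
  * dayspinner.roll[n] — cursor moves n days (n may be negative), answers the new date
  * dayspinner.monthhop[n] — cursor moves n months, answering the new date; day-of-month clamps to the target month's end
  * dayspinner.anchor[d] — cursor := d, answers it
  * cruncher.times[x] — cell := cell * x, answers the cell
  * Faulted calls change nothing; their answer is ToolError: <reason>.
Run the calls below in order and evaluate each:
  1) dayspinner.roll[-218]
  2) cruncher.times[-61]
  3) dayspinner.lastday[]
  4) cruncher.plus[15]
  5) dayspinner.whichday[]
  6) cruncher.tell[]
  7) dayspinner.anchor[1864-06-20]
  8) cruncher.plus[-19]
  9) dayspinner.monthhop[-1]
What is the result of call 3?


==> dayspinner.roll(n='-218')
<== 2112-11-22
==> cruncher.times(x='-61')
<== 0
==> dayspinner.lastday()
<== 2112-11-30
==> cruncher.plus(x='15')
<== 15
==> dayspinner.whichday()
<== Wednesday
==> cruncher.tell()
<== 15
==> dayspinner.anchor(d='1864-06-20')
<== 1864-06-20
==> cruncher.plus(x='-19')
<== -4
==> dayspinner.monthhop(n='-1')
<== 1864-05-20

Answer: 2112-11-30


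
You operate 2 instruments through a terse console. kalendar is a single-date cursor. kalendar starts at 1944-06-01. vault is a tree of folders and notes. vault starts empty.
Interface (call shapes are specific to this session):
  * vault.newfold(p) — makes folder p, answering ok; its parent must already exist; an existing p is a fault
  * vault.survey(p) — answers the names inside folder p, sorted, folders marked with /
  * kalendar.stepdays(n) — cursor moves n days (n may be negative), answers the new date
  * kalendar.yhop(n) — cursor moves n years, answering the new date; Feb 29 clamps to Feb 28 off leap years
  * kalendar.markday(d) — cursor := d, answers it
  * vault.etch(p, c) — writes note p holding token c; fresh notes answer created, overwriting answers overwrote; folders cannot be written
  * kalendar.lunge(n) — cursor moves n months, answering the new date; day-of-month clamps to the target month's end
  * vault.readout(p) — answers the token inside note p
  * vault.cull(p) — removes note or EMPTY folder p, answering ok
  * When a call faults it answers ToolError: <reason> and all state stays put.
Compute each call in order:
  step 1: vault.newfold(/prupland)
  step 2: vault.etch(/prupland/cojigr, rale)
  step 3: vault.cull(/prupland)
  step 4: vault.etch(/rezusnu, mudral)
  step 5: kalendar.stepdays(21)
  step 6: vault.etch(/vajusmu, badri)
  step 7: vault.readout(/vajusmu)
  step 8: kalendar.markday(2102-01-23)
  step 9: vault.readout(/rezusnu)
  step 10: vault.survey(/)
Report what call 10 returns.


Answer: [prupland/, rezusnu, vajusmu]

Derivation:
Step: vault.newfold[p: /prupland]
Result: ok
Step: vault.etch[p: /prupland/cojigr; c: rale]
Result: created
Step: vault.cull[p: /prupland]
Result: ToolError: not empty
Step: vault.etch[p: /rezusnu; c: mudral]
Result: created
Step: kalendar.stepdays[n: 21]
Result: 1944-06-22
Step: vault.etch[p: /vajusmu; c: badri]
Result: created
Step: vault.readout[p: /vajusmu]
Result: badri
Step: kalendar.markday[d: 2102-01-23]
Result: 2102-01-23
Step: vault.readout[p: /rezusnu]
Result: mudral
Step: vault.survey[p: /]
Result: [prupland/, rezusnu, vajusmu]


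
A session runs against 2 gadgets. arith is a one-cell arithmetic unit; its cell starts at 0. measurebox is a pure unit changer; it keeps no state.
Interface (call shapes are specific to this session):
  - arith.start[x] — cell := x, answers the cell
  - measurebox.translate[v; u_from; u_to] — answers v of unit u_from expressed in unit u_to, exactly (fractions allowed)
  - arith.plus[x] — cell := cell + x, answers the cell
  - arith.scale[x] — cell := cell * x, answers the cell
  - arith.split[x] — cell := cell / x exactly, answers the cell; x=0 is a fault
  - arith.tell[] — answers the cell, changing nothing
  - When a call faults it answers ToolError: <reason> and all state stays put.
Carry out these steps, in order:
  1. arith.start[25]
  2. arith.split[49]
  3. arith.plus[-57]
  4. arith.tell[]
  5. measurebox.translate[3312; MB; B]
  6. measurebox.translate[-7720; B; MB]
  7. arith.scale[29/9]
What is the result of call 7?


Answer: -80272/441

Derivation:
;; start(x=25) -> 25
;; split(x=49) -> 25/49
;; plus(x=-57) -> -2768/49
;; tell() -> -2768/49
;; translate(v=3312, u_from=MB, u_to=B) -> 3312000000
;; translate(v=-7720, u_from=B, u_to=MB) -> -193/25000
;; scale(x=29/9) -> -80272/441


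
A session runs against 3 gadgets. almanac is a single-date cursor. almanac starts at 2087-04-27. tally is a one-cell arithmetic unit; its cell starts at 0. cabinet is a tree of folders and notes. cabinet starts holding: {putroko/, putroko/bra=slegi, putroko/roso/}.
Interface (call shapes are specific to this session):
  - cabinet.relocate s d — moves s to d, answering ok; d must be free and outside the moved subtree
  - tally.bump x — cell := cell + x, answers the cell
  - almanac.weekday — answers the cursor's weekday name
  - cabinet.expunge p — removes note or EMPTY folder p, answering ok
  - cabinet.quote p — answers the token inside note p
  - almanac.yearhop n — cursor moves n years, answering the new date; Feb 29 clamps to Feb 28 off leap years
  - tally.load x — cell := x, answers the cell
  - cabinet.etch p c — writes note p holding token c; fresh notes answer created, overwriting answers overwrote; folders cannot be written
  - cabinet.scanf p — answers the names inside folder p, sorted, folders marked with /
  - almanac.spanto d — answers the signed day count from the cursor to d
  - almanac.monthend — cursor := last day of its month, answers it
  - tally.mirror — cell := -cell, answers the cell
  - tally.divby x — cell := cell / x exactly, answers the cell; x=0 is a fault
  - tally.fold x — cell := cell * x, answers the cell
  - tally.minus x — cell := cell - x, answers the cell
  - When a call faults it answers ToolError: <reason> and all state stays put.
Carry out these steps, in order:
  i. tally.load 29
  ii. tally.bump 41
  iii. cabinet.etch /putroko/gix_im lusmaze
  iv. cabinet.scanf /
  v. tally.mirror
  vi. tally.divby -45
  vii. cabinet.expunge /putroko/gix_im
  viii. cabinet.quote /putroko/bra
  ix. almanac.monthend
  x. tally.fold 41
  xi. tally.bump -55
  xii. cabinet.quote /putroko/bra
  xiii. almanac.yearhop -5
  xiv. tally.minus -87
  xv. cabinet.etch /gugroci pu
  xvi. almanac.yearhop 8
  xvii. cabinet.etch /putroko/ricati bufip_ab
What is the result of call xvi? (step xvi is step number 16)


Next I call tally.load using x: 29, — result: 29.
I try tally.bump using x: 41, — result: 70.
Using cabinet.etch using p: /putroko/gix_im, c: lusmaze, yielding created.
I invoke cabinet.scanf using p: /, yielding [putroko/].
I try tally.mirror, → -70.
I run tally.divby using x: -45: 14/9.
I call cabinet.expunge using p: /putroko/gix_im, and see ok.
Calling cabinet.quote using p: /putroko/bra, giving slegi.
I call almanac.monthend, → 2087-04-30.
Then tally.fold using x: 41, → 574/9.
I try tally.bump using x: -55, giving 79/9.
Using cabinet.quote using p: /putroko/bra: slegi.
I try almanac.yearhop using n: -5, yielding 2082-04-30.
I try tally.minus using x: -87, yielding 862/9.
Calling cabinet.etch using p: /gugroci, c: pu, and get created.
I try almanac.yearhop using n: 8, giving 2090-04-30.
Next I call cabinet.etch using p: /putroko/ricati, c: bufip_ab, which returns created.

Answer: 2090-04-30


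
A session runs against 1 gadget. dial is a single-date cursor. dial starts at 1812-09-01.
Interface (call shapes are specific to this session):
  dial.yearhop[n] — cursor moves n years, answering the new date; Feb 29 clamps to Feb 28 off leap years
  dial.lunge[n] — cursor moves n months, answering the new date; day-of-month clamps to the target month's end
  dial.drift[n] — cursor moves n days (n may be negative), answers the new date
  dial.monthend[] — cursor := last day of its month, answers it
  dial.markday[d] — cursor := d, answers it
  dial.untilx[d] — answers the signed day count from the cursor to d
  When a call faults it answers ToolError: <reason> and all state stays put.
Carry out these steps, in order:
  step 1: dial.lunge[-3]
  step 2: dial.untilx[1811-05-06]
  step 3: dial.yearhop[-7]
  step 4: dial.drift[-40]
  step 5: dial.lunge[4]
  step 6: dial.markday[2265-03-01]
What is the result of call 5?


Act: dial.lunge[n: -3]
Obs: 1812-06-01
Act: dial.untilx[d: 1811-05-06]
Obs: -392
Act: dial.yearhop[n: -7]
Obs: 1805-06-01
Act: dial.drift[n: -40]
Obs: 1805-04-22
Act: dial.lunge[n: 4]
Obs: 1805-08-22
Act: dial.markday[d: 2265-03-01]
Obs: 2265-03-01

Answer: 1805-08-22


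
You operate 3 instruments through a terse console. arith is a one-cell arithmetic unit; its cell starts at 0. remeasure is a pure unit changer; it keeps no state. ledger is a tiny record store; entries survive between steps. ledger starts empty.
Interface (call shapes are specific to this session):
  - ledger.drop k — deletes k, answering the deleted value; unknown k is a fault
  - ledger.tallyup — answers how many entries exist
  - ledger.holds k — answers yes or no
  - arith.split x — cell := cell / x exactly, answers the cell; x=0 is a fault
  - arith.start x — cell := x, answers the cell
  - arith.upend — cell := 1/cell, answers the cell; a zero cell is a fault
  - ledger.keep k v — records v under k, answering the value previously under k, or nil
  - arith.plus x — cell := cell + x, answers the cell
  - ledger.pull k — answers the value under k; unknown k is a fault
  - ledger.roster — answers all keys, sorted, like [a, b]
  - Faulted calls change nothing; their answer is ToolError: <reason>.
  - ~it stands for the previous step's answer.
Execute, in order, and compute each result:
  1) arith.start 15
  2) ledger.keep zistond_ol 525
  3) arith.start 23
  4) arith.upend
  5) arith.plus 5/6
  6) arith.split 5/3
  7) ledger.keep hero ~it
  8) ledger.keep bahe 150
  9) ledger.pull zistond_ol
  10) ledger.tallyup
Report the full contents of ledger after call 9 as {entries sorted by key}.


Now I run arith.start using 15, giving 15.
I invoke ledger.keep using zistond_ol, 525, and get nil.
I try arith.start using 23, — result: 23.
I invoke arith.upend, giving 1/23.
I invoke arith.plus using 5/6, → 121/138.
Then arith.split using 5/3, yielding 121/230.
I invoke ledger.keep using hero, ~it: nil.
Calling ledger.keep using bahe, 150, and see nil.
Then ledger.pull using zistond_ol, yielding 525.
Now I run ledger.tallyup, giving 3.

Answer: {bahe=150, hero=121/230, zistond_ol=525}


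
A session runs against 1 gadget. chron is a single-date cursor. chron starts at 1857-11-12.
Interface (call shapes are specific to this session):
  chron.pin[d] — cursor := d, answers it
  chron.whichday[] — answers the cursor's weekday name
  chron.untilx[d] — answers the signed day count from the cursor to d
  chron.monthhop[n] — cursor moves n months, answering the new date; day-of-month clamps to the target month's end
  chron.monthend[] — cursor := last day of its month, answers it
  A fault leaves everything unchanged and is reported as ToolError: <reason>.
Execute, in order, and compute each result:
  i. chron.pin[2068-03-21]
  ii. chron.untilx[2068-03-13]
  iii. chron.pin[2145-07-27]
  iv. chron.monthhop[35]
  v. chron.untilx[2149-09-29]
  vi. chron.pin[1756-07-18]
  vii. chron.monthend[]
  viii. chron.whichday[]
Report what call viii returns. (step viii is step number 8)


Using chron.pin passing d→2068-03-21, — result: 2068-03-21.
Using chron.untilx passing d→2068-03-13, and get -8.
I try chron.pin passing d→2145-07-27, which returns 2145-07-27.
Calling chron.monthhop passing n→35, giving 2148-06-27.
I invoke chron.untilx passing d→2149-09-29, yielding 459.
I use chron.pin passing d→1756-07-18, → 1756-07-18.
Calling chron.monthend, and observe 1756-07-31.
I invoke chron.whichday(), — result: Saturday.

Answer: Saturday


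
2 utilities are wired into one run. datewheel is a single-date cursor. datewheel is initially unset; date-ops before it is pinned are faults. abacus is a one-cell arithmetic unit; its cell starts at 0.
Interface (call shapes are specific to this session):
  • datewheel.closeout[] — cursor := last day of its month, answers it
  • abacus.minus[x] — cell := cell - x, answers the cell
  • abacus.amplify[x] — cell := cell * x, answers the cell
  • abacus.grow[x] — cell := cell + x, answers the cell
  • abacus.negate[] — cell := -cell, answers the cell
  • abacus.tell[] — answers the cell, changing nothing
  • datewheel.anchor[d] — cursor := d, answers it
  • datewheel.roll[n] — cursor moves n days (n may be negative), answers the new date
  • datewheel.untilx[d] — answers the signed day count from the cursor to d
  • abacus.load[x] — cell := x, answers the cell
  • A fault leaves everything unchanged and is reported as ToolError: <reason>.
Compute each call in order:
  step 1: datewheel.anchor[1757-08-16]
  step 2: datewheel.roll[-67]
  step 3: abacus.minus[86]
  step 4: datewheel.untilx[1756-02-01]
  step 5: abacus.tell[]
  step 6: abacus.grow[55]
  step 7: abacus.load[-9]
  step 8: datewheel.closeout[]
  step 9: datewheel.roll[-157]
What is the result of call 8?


Invoking datewheel.anchor on d='1757-08-16', and get 1757-08-16.
Then datewheel.roll on n='-67', which returns 1757-06-10.
I try abacus.minus on x='86', and see -86.
Then datewheel.untilx on d='1756-02-01', and get -495.
I try abacus.tell(), and see -86.
Next I call abacus.grow on x='55', — result: -31.
Then abacus.load on x='-9', and get -9.
I run datewheel.closeout, which returns 1757-06-30.
I invoke datewheel.roll on n='-157', yielding 1757-01-24.

Answer: 1757-06-30


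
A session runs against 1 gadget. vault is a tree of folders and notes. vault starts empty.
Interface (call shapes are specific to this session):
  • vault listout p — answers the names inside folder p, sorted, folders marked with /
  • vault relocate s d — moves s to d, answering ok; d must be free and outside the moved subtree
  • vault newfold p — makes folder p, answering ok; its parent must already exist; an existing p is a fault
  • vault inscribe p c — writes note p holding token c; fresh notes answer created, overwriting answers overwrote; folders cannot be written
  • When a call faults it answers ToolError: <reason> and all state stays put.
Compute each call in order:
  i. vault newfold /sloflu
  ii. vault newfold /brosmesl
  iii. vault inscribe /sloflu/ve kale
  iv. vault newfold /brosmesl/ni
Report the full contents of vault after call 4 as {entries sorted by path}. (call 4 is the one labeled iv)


Answer: {brosmesl/, brosmesl/ni/, sloflu/, sloflu/ve=kale}

Derivation:
Now I run vault newfold using p: /sloflu, and see ok.
Next I call vault newfold using p: /brosmesl: ok.
Then vault inscribe using p: /sloflu/ve, c: kale, — result: created.
I try vault newfold using p: /brosmesl/ni: ok.


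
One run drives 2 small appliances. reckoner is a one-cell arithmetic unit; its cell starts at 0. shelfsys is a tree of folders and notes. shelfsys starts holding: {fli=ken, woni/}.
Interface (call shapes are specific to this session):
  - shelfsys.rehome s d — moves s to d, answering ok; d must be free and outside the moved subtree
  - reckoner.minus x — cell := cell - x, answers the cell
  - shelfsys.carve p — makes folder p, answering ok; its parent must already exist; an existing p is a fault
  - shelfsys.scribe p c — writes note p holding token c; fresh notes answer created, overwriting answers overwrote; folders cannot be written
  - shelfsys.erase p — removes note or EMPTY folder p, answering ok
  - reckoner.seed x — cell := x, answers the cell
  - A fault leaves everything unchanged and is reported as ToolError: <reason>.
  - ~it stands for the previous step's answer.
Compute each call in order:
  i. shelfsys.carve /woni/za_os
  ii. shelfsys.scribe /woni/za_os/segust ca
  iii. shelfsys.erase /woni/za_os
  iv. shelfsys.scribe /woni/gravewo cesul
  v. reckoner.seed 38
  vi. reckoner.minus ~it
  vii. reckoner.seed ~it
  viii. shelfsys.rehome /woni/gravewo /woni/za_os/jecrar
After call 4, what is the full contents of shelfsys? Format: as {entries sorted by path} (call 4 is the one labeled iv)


Do: shelfsys.carve[p=/woni/za_os]
See: ok
Do: shelfsys.scribe[p=/woni/za_os/segust; c=ca]
See: created
Do: shelfsys.erase[p=/woni/za_os]
See: ToolError: not empty
Do: shelfsys.scribe[p=/woni/gravewo; c=cesul]
See: created
Do: reckoner.seed[x=38]
See: 38
Do: reckoner.minus[x=~it]
See: 0
Do: reckoner.seed[x=~it]
See: 0
Do: shelfsys.rehome[s=/woni/gravewo; d=/woni/za_os/jecrar]
See: ok

Answer: {fli=ken, woni/, woni/gravewo=cesul, woni/za_os/, woni/za_os/segust=ca}


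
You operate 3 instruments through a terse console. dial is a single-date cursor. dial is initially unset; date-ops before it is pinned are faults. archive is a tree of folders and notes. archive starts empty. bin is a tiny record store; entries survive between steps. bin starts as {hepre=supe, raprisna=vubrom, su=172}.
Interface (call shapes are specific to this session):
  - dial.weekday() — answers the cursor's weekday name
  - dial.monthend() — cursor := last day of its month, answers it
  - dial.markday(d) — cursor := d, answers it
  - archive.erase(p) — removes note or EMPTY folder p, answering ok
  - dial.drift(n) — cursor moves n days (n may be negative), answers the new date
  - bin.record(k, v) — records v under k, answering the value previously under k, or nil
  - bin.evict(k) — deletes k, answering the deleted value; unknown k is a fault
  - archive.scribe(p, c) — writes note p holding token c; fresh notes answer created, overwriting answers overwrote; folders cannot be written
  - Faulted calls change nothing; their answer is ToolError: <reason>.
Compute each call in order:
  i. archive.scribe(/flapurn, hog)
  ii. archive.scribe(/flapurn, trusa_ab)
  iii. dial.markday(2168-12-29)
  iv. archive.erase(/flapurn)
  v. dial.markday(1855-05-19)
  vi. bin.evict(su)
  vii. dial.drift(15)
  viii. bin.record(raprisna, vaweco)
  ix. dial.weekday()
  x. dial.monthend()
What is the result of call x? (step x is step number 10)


Answer: 1855-06-30

Derivation:
I try archive.scribe(p→/flapurn, c→hog): created.
I call archive.scribe(p→/flapurn, c→trusa_ab): overwrote.
I call dial.markday(d→2168-12-29): 2168-12-29.
Invoking archive.erase(p→/flapurn), and observe ok.
Calling dial.markday(d→1855-05-19), and get 1855-05-19.
Then bin.evict(k→su): 172.
Now I run dial.drift(n→15), → 1855-06-03.
Next I call bin.record(k→raprisna, v→vaweco), and get vubrom.
Invoking dial.weekday(), which returns Sunday.
I try dial.monthend(), and observe 1855-06-30.


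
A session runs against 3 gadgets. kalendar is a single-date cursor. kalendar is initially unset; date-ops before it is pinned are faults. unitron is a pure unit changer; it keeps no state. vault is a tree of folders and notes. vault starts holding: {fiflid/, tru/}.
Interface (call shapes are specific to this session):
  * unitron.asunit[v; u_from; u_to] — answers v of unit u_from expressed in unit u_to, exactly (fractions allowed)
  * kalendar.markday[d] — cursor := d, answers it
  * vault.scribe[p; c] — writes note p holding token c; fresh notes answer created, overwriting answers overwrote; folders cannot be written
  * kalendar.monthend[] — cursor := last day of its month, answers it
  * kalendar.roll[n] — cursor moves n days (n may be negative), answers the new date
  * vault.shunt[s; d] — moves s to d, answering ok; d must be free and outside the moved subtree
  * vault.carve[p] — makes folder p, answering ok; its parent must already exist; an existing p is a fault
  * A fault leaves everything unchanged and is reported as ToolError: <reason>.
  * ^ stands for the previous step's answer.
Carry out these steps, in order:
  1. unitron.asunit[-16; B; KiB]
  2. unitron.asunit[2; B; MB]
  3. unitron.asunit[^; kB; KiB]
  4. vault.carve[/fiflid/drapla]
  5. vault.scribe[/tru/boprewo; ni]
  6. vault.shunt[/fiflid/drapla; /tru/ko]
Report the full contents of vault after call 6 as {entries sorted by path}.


Answer: {fiflid/, tru/, tru/boprewo=ni, tru/ko/}

Derivation:
> asunit -16 B KiB
= -1/64
> asunit 2 B MB
= 1/500000
> asunit ^ kB KiB
= 1/512000
> carve /fiflid/drapla
= ok
> scribe /tru/boprewo ni
= created
> shunt /fiflid/drapla /tru/ko
= ok


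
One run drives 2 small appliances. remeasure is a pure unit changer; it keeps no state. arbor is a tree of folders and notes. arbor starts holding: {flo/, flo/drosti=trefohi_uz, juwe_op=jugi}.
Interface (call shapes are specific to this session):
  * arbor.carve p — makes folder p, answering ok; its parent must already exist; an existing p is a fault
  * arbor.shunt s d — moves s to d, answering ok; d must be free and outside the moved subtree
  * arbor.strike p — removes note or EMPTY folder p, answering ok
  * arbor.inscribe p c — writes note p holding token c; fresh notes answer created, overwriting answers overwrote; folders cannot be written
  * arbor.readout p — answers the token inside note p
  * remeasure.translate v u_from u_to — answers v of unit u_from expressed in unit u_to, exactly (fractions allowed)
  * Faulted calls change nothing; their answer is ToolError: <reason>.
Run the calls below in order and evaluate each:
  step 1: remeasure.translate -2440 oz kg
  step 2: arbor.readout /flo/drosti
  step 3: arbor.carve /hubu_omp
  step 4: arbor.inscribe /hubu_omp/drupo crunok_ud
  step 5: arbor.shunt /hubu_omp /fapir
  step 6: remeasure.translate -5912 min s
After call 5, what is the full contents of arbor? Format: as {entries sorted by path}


Next I call translate passing v='-2440', u_from='oz', u_to='kg', — result: -2766913457/40000000.
I run readout passing p='/flo/drosti', and observe trefohi_uz.
Invoking carve passing p='/hubu_omp', — result: ok.
Then inscribe passing p='/hubu_omp/drupo', c='crunok_ud', — result: created.
Then shunt passing s='/hubu_omp', d='/fapir', which returns ok.
I use translate passing v='-5912', u_from='min', u_to='s', — result: -354720.

Answer: {fapir/, fapir/drupo=crunok_ud, flo/, flo/drosti=trefohi_uz, juwe_op=jugi}


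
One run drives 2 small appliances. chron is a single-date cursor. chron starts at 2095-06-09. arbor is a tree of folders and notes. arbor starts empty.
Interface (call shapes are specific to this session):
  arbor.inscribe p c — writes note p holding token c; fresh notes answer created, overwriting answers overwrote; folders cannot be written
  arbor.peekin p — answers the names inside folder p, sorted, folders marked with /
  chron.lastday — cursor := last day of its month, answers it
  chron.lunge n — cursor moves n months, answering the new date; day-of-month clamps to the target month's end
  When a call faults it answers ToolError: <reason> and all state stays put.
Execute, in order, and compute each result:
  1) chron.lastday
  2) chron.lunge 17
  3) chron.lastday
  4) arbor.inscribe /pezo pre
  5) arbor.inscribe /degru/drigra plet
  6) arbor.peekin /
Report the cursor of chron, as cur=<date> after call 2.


Answer: cur=2096-11-30

Derivation:
-> chron.lastday()
<- 2095-06-30
-> chron.lunge(17)
<- 2096-11-30
-> chron.lastday()
<- 2096-11-30
-> arbor.inscribe(/pezo, pre)
<- created
-> arbor.inscribe(/degru/drigra, plet)
<- ToolError: no parent
-> arbor.peekin(/)
<- [pezo]


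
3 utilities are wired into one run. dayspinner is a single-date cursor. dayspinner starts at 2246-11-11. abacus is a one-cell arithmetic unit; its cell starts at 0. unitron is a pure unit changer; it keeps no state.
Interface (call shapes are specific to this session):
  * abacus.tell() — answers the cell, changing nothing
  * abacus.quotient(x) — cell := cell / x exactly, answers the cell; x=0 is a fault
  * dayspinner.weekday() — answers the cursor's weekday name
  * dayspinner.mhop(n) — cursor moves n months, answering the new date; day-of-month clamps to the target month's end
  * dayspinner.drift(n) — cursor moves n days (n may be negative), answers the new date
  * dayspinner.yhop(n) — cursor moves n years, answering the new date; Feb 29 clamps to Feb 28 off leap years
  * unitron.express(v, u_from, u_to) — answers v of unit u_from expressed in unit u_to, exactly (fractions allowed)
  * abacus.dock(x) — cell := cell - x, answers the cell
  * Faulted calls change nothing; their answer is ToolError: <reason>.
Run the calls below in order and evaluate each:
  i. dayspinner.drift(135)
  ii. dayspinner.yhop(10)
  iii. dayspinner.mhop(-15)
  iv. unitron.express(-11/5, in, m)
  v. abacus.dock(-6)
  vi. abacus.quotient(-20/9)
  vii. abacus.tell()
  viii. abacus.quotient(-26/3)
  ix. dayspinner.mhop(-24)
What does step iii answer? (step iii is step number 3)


Answer: 2255-12-26

Derivation:
==> drift(135)
<== 2247-03-26
==> yhop(10)
<== 2257-03-26
==> mhop(-15)
<== 2255-12-26
==> express(-11/5, in, m)
<== -1397/25000
==> dock(-6)
<== 6
==> quotient(-20/9)
<== -27/10
==> tell()
<== -27/10
==> quotient(-26/3)
<== 81/260
==> mhop(-24)
<== 2253-12-26


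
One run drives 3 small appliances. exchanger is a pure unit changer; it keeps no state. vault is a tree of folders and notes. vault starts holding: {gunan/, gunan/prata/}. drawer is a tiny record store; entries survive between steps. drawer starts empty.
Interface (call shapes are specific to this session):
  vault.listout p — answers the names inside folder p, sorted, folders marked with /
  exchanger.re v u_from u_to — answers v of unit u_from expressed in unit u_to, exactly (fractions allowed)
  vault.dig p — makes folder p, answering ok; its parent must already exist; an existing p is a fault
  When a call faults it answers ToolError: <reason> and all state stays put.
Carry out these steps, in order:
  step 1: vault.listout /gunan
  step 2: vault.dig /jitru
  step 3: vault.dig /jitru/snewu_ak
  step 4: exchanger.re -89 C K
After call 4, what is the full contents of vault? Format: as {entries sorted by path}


> listout /gunan
[out] [prata/]
> dig /jitru
[out] ok
> dig /jitru/snewu_ak
[out] ok
> re -89 C K
[out] 3683/20

Answer: {gunan/, gunan/prata/, jitru/, jitru/snewu_ak/}


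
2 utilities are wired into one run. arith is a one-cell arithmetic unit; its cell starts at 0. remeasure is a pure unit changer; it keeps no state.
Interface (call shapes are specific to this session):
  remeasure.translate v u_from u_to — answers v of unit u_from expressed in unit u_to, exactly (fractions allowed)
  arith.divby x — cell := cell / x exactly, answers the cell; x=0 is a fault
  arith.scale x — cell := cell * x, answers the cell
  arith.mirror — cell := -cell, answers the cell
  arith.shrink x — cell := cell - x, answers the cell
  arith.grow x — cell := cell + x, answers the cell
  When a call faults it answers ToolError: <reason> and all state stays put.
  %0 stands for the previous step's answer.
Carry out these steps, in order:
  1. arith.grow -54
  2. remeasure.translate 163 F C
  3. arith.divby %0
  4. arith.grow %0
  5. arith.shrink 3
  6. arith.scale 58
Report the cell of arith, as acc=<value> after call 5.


I try arith.grow on -54, — result: -54.
I run remeasure.translate on 163, F, C, and see 655/9.
I try arith.divby on %0, giving -486/655.
I use arith.grow on %0, and observe -972/655.
I use arith.shrink on 3, yielding -2937/655.
Invoking arith.scale on 58, → -170346/655.

Answer: acc=-2937/655


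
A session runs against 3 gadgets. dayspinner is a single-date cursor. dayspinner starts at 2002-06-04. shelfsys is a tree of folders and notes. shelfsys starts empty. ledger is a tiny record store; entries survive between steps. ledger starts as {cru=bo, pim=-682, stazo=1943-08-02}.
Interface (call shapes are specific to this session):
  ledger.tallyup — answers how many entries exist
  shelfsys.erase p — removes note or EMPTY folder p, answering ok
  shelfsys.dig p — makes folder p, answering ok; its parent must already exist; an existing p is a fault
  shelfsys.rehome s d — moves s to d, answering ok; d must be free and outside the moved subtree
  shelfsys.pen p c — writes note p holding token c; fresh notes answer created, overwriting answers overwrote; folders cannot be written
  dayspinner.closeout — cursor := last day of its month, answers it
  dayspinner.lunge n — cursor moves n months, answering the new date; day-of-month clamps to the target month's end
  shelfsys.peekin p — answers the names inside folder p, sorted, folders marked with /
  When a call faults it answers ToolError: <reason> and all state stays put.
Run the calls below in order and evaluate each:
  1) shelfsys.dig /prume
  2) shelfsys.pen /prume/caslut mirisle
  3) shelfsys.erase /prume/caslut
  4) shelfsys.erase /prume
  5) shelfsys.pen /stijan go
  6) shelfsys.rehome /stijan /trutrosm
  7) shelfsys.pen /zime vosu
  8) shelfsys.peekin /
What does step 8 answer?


Answer: [trutrosm, zime]

Derivation:
==> dig(p: /prume)
<== ok
==> pen(p: /prume/caslut, c: mirisle)
<== created
==> erase(p: /prume/caslut)
<== ok
==> erase(p: /prume)
<== ok
==> pen(p: /stijan, c: go)
<== created
==> rehome(s: /stijan, d: /trutrosm)
<== ok
==> pen(p: /zime, c: vosu)
<== created
==> peekin(p: /)
<== [trutrosm, zime]


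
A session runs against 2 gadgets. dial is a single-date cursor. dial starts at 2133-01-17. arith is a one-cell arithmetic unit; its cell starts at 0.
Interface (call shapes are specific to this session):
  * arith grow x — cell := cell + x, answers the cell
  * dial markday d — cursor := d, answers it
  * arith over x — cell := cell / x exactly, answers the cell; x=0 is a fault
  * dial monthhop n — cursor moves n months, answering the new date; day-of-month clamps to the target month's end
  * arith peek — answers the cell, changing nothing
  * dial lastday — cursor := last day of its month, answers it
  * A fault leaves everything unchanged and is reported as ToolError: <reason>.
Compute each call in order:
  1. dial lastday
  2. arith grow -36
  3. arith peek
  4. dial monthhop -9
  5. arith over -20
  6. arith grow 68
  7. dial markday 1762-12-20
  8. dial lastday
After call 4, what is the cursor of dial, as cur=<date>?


Answer: cur=2132-04-30

Derivation:
;; dial lastday() == 2133-01-31
;; arith grow(x→-36) == -36
;; arith peek() == -36
;; dial monthhop(n→-9) == 2132-04-30
;; arith over(x→-20) == 9/5
;; arith grow(x→68) == 349/5
;; dial markday(d→1762-12-20) == 1762-12-20
;; dial lastday() == 1762-12-31


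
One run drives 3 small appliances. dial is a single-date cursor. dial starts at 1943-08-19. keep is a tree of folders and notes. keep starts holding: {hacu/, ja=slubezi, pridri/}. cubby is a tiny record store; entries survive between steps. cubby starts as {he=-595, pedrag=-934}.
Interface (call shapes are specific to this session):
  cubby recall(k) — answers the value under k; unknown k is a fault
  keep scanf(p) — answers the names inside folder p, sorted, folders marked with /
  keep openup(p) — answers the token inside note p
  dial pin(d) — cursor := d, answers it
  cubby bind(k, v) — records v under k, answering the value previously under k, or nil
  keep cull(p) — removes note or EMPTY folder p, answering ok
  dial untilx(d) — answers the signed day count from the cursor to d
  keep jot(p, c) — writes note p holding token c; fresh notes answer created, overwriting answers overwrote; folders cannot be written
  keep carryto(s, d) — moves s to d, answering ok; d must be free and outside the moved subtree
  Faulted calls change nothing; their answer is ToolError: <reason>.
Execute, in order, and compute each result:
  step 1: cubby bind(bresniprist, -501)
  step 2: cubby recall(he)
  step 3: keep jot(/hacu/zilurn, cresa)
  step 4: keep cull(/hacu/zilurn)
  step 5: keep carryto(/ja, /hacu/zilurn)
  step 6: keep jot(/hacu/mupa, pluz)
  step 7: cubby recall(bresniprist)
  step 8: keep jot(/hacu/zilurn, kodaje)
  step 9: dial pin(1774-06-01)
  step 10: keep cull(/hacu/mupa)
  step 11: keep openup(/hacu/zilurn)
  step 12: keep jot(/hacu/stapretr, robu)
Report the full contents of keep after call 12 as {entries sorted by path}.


Answer: {hacu/, hacu/stapretr=robu, hacu/zilurn=kodaje, pridri/}

Derivation:
I try cubby bind(k: bresniprist, v: -501): nil.
Invoking cubby recall(k: he), and observe -595.
Using keep jot(p: /hacu/zilurn, c: cresa), giving created.
I use keep cull(p: /hacu/zilurn), and get ok.
I invoke keep carryto(s: /ja, d: /hacu/zilurn), which returns ok.
I invoke keep jot(p: /hacu/mupa, c: pluz), and observe created.
Then cubby recall(k: bresniprist), giving -501.
I try keep jot(p: /hacu/zilurn, c: kodaje), and see overwrote.
Then dial pin(d: 1774-06-01), giving 1774-06-01.
Using keep cull(p: /hacu/mupa), which returns ok.
Invoking keep openup(p: /hacu/zilurn), and get kodaje.
Then keep jot(p: /hacu/stapretr, c: robu), yielding created.
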